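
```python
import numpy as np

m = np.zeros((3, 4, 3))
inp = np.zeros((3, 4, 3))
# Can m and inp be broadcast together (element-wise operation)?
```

Yes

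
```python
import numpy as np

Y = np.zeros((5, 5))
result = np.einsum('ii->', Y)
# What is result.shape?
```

()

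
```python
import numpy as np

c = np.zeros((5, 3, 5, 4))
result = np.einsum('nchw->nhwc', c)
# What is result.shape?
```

(5, 5, 4, 3)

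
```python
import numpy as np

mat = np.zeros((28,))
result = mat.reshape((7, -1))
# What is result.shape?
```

(7, 4)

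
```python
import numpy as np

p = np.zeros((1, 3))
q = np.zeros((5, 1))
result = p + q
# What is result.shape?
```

(5, 3)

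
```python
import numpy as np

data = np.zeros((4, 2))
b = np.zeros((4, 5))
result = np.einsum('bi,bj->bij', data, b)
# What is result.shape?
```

(4, 2, 5)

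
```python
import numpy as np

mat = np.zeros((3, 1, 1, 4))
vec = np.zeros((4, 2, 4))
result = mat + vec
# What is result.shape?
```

(3, 4, 2, 4)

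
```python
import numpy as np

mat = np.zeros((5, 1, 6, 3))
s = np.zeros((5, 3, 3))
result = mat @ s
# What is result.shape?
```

(5, 5, 6, 3)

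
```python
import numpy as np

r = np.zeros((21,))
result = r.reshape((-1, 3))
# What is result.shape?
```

(7, 3)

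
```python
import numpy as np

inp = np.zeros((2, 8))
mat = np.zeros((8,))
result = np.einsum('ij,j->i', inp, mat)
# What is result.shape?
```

(2,)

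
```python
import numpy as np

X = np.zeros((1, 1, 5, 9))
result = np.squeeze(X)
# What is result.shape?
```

(5, 9)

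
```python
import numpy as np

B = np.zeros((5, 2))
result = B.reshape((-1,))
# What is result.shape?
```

(10,)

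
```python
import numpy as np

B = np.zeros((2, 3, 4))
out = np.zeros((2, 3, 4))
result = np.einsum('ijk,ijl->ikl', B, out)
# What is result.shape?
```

(2, 4, 4)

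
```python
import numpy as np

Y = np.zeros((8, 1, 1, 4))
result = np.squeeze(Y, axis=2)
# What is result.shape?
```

(8, 1, 4)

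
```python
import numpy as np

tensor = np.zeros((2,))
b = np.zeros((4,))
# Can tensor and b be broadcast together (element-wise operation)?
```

No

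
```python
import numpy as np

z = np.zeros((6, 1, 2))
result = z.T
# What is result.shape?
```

(2, 1, 6)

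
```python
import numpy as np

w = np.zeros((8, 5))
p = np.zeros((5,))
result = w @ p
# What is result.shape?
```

(8,)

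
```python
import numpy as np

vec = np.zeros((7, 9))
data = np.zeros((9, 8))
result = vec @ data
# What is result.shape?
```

(7, 8)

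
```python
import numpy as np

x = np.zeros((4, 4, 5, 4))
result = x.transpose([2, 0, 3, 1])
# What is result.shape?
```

(5, 4, 4, 4)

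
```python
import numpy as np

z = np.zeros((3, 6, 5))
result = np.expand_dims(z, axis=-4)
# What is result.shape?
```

(1, 3, 6, 5)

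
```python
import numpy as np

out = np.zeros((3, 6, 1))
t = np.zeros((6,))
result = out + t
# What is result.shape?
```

(3, 6, 6)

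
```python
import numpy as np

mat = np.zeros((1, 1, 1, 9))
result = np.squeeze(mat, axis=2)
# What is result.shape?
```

(1, 1, 9)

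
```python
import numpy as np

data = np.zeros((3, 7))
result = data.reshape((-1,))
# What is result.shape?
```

(21,)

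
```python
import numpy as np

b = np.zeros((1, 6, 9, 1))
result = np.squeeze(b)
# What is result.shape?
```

(6, 9)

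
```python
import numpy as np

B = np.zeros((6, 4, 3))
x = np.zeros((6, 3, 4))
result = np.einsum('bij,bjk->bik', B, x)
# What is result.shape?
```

(6, 4, 4)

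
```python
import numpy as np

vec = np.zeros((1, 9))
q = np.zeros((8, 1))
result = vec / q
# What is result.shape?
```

(8, 9)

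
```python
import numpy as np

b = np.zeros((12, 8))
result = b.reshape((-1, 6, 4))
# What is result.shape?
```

(4, 6, 4)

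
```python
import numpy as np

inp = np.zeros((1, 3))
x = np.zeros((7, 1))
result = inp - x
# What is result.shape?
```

(7, 3)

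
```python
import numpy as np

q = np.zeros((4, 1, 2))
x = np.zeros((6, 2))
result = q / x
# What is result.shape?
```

(4, 6, 2)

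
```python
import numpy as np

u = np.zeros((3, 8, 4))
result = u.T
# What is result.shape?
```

(4, 8, 3)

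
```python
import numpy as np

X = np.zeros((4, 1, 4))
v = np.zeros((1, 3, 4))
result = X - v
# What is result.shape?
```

(4, 3, 4)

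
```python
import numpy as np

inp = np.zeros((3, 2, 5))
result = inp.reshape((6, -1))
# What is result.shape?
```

(6, 5)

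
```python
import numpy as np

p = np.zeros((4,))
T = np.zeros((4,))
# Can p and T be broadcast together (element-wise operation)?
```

Yes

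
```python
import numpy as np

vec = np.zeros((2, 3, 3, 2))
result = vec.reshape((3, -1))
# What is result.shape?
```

(3, 12)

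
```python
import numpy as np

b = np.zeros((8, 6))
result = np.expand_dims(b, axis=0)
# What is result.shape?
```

(1, 8, 6)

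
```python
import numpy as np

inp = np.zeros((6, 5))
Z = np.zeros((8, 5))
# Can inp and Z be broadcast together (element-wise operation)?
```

No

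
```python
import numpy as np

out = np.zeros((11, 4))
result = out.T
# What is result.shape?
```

(4, 11)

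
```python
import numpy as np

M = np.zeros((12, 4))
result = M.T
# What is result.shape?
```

(4, 12)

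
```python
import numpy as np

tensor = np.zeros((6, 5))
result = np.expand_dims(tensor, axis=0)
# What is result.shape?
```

(1, 6, 5)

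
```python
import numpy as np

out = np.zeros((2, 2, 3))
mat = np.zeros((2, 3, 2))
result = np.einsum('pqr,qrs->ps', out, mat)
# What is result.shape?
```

(2, 2)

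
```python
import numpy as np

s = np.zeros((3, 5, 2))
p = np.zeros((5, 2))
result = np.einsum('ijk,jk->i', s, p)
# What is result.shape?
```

(3,)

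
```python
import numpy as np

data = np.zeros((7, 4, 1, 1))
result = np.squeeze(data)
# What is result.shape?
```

(7, 4)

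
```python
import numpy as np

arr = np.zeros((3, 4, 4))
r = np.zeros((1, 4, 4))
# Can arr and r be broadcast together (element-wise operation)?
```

Yes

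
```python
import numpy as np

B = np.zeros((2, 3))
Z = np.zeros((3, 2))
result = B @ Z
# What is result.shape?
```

(2, 2)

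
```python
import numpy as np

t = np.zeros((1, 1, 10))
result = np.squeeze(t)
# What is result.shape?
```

(10,)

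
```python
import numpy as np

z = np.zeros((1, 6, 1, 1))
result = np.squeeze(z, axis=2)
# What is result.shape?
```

(1, 6, 1)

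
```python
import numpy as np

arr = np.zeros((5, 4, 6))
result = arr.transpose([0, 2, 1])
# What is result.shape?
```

(5, 6, 4)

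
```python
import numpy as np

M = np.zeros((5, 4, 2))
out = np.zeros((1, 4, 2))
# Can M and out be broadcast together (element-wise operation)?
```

Yes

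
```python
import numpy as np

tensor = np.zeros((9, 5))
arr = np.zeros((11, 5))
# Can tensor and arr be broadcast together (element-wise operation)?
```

No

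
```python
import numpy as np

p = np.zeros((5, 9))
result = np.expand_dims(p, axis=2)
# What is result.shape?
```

(5, 9, 1)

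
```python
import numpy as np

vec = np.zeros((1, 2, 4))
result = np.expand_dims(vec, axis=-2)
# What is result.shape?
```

(1, 2, 1, 4)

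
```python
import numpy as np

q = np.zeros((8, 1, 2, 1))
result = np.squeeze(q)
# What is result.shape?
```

(8, 2)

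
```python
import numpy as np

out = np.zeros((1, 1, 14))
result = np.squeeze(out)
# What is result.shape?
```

(14,)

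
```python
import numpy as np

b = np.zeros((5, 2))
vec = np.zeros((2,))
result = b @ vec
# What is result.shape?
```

(5,)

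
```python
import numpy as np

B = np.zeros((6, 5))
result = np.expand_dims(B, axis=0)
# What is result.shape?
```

(1, 6, 5)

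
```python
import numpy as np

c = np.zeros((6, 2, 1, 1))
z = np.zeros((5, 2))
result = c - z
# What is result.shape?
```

(6, 2, 5, 2)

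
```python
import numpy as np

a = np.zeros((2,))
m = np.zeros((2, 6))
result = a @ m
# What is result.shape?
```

(6,)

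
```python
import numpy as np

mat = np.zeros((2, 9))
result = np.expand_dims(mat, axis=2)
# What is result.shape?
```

(2, 9, 1)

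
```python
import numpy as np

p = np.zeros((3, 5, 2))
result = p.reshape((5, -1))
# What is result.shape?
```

(5, 6)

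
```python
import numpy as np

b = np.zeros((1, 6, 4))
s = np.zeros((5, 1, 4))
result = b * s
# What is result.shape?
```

(5, 6, 4)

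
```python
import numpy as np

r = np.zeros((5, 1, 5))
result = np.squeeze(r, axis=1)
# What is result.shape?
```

(5, 5)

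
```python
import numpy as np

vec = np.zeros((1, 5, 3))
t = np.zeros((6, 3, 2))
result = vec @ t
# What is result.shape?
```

(6, 5, 2)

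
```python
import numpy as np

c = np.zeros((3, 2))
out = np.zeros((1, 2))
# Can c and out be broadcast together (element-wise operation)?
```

Yes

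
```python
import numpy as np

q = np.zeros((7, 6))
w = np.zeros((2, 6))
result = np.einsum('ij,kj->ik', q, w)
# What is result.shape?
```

(7, 2)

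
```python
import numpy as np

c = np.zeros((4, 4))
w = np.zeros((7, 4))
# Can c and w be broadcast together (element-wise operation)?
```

No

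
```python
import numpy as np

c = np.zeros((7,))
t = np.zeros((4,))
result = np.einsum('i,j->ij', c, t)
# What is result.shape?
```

(7, 4)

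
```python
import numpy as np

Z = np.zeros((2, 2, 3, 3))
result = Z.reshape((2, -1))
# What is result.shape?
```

(2, 18)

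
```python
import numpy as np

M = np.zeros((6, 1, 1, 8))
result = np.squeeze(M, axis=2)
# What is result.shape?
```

(6, 1, 8)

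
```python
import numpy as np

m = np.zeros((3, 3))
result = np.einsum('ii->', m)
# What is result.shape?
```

()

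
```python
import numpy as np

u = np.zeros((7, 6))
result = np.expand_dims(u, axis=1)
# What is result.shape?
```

(7, 1, 6)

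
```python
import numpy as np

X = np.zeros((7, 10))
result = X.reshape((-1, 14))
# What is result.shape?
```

(5, 14)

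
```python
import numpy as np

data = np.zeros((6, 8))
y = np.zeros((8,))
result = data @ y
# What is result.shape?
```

(6,)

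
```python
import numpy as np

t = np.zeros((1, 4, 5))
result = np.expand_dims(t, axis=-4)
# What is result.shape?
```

(1, 1, 4, 5)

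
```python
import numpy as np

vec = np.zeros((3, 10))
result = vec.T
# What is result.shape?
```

(10, 3)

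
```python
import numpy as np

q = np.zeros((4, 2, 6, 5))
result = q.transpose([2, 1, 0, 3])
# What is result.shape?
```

(6, 2, 4, 5)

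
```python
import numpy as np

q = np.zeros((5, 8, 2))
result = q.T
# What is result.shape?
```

(2, 8, 5)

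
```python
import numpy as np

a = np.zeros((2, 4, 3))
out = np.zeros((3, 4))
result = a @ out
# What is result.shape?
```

(2, 4, 4)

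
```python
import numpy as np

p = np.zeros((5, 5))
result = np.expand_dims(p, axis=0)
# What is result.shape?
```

(1, 5, 5)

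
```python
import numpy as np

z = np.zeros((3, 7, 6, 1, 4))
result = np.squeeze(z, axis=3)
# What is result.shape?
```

(3, 7, 6, 4)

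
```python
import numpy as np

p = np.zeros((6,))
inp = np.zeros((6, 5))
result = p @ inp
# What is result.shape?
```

(5,)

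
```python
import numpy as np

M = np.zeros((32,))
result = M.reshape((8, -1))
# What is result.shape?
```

(8, 4)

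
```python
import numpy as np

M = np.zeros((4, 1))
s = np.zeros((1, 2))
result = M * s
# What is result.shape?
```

(4, 2)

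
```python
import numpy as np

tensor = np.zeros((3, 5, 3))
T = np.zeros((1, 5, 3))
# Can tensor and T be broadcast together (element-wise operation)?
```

Yes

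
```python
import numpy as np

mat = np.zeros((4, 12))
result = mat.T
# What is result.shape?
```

(12, 4)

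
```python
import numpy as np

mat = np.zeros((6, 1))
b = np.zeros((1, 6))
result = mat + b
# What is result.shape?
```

(6, 6)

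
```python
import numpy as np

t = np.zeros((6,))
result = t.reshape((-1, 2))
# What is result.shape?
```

(3, 2)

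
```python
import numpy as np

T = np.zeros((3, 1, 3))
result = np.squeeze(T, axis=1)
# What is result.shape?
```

(3, 3)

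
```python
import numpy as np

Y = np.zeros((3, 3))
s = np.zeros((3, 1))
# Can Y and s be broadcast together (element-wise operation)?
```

Yes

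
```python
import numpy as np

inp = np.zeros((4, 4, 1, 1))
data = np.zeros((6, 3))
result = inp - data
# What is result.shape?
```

(4, 4, 6, 3)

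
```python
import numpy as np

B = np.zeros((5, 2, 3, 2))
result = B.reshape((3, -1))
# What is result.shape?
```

(3, 20)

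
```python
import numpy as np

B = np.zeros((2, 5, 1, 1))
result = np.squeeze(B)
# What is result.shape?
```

(2, 5)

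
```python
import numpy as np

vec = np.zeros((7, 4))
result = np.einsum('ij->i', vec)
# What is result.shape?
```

(7,)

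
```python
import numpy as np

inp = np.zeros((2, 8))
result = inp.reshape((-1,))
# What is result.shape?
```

(16,)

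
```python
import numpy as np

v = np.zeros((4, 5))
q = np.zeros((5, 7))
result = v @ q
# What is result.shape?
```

(4, 7)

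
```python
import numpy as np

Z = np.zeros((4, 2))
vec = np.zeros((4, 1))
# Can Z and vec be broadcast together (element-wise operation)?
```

Yes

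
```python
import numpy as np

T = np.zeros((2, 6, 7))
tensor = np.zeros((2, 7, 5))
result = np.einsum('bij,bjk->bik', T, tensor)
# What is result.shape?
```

(2, 6, 5)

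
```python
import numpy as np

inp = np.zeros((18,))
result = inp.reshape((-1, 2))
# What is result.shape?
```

(9, 2)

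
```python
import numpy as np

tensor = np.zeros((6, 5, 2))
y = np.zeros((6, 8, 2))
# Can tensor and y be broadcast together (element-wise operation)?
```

No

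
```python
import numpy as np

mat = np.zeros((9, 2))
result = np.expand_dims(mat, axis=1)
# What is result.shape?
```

(9, 1, 2)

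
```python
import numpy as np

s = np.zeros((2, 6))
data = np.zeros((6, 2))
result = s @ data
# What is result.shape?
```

(2, 2)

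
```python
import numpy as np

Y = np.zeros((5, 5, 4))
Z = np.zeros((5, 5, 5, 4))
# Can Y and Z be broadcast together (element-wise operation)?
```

Yes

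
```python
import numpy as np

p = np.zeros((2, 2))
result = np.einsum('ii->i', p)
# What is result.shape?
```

(2,)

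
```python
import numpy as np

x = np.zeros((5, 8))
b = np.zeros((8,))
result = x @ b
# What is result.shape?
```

(5,)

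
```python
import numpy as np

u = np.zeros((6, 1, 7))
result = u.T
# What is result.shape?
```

(7, 1, 6)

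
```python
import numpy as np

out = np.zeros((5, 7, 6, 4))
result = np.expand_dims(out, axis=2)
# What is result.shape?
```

(5, 7, 1, 6, 4)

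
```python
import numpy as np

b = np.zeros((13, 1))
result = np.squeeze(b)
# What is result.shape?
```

(13,)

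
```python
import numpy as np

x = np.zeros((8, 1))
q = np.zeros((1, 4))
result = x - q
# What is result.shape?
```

(8, 4)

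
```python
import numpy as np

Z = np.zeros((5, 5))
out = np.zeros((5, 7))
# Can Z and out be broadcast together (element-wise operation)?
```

No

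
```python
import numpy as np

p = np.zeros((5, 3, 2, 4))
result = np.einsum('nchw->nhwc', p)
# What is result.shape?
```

(5, 2, 4, 3)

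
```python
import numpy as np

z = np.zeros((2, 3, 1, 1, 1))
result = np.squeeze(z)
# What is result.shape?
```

(2, 3)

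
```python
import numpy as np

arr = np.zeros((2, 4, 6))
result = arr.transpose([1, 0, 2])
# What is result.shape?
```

(4, 2, 6)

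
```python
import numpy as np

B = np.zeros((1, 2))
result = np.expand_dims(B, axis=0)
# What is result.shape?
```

(1, 1, 2)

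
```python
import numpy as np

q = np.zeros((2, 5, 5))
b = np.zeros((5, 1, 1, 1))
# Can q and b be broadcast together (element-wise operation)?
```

Yes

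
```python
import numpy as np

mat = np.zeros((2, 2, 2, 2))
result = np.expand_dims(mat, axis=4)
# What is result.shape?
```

(2, 2, 2, 2, 1)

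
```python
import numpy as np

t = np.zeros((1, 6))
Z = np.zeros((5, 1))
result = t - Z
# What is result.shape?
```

(5, 6)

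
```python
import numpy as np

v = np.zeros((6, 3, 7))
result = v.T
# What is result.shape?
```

(7, 3, 6)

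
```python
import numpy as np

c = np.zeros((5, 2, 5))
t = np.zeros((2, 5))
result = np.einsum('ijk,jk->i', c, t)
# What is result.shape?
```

(5,)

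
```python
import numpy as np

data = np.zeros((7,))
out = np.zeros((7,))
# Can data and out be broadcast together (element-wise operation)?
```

Yes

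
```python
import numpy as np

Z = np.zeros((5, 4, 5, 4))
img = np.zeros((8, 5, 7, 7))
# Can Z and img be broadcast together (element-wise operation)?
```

No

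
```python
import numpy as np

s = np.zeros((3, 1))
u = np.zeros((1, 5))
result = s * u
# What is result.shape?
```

(3, 5)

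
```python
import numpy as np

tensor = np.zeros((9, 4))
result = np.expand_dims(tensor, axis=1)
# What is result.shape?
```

(9, 1, 4)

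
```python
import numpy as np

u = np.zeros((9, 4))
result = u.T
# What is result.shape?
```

(4, 9)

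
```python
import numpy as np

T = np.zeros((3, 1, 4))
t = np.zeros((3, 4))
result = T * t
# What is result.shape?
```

(3, 3, 4)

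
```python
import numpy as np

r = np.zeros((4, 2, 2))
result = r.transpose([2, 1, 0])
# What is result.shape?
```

(2, 2, 4)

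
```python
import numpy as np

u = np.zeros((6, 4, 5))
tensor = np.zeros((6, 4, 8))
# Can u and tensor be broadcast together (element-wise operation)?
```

No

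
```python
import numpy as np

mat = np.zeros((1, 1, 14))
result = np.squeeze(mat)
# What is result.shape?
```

(14,)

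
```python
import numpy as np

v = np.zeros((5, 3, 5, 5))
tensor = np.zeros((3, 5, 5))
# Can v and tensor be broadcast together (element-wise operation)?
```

Yes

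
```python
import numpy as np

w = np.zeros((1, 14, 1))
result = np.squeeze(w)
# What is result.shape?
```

(14,)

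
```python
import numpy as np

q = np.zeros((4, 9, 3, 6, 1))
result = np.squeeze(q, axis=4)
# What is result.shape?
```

(4, 9, 3, 6)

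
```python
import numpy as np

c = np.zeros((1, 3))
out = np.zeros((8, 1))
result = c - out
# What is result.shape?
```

(8, 3)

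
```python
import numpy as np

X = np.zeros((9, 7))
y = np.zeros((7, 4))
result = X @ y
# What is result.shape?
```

(9, 4)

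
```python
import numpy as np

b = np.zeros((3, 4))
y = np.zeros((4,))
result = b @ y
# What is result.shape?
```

(3,)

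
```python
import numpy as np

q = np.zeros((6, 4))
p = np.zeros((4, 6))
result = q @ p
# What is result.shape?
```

(6, 6)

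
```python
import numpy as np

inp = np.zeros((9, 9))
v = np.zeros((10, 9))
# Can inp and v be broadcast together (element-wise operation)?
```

No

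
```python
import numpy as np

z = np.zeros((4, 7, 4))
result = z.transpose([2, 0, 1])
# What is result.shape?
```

(4, 4, 7)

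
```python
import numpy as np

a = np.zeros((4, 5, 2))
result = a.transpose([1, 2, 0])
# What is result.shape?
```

(5, 2, 4)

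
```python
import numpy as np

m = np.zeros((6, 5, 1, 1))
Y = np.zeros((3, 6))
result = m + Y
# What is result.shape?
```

(6, 5, 3, 6)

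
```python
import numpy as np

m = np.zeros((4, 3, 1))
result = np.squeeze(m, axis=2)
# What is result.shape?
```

(4, 3)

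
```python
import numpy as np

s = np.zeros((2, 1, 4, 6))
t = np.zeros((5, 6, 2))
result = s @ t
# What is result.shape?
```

(2, 5, 4, 2)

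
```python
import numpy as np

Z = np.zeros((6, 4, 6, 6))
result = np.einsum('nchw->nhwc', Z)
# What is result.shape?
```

(6, 6, 6, 4)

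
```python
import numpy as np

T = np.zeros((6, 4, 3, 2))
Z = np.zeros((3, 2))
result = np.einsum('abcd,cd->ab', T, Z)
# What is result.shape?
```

(6, 4)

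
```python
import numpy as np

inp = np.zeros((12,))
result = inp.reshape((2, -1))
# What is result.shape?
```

(2, 6)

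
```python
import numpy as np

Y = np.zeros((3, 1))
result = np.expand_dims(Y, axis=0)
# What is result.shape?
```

(1, 3, 1)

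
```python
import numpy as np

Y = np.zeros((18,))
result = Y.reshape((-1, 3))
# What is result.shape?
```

(6, 3)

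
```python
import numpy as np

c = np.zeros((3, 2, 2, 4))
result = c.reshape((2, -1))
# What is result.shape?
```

(2, 24)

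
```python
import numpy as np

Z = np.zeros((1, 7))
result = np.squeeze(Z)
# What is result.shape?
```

(7,)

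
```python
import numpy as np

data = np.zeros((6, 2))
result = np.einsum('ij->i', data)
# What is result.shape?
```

(6,)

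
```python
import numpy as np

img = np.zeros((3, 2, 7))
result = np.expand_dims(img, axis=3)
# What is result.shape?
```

(3, 2, 7, 1)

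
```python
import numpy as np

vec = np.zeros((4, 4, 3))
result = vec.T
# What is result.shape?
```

(3, 4, 4)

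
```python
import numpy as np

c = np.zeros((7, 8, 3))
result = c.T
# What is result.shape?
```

(3, 8, 7)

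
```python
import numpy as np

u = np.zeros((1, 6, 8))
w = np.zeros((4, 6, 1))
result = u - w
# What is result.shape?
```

(4, 6, 8)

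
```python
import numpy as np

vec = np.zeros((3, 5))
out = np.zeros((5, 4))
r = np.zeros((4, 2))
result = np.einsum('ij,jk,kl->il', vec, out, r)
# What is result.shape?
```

(3, 2)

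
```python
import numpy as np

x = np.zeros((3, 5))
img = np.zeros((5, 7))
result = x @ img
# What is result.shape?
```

(3, 7)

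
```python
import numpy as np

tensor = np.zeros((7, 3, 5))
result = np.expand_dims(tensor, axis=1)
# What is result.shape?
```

(7, 1, 3, 5)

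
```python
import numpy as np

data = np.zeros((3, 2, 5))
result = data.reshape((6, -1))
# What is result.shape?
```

(6, 5)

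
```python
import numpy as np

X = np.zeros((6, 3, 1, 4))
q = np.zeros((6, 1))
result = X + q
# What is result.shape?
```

(6, 3, 6, 4)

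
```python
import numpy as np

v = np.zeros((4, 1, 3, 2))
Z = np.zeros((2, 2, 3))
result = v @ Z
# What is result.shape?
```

(4, 2, 3, 3)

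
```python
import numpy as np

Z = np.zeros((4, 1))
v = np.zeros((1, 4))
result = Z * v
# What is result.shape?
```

(4, 4)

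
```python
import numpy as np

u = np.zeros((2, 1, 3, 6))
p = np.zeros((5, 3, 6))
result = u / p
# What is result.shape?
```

(2, 5, 3, 6)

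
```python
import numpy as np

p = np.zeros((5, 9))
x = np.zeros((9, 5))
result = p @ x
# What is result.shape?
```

(5, 5)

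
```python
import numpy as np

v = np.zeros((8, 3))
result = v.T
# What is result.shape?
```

(3, 8)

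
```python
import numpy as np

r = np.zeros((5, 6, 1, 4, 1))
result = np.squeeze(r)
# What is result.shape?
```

(5, 6, 4)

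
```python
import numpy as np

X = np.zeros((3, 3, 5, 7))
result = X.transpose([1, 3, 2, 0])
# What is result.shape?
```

(3, 7, 5, 3)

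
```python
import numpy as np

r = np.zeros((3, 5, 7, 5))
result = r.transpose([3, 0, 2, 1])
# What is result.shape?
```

(5, 3, 7, 5)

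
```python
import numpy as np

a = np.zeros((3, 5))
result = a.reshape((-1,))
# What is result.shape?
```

(15,)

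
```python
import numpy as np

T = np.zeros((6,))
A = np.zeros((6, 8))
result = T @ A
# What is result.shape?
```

(8,)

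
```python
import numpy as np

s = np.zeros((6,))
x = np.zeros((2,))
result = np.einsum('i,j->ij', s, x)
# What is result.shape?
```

(6, 2)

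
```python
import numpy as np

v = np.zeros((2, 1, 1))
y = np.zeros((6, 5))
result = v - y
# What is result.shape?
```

(2, 6, 5)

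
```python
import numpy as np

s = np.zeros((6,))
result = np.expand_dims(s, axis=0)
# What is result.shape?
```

(1, 6)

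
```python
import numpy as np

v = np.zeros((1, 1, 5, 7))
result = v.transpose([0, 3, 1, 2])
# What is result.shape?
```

(1, 7, 1, 5)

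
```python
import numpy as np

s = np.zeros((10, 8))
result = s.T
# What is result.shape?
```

(8, 10)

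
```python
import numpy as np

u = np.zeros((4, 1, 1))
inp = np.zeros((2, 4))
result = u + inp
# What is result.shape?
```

(4, 2, 4)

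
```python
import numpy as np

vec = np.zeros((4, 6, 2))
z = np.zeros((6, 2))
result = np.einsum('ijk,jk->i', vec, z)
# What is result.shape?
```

(4,)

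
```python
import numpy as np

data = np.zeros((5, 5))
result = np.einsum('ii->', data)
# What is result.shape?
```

()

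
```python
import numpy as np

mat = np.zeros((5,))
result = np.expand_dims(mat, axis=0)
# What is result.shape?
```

(1, 5)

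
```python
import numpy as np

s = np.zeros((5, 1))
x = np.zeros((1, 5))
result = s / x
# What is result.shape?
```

(5, 5)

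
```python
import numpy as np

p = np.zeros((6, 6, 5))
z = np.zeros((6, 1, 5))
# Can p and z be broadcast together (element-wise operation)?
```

Yes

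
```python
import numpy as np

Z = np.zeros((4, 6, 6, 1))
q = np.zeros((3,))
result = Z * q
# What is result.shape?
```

(4, 6, 6, 3)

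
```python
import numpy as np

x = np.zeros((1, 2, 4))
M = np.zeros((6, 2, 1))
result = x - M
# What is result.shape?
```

(6, 2, 4)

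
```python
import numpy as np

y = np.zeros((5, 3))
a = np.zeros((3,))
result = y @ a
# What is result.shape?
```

(5,)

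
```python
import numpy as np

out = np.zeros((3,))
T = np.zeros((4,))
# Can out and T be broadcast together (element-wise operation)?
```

No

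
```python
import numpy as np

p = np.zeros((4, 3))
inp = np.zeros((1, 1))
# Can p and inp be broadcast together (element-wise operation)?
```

Yes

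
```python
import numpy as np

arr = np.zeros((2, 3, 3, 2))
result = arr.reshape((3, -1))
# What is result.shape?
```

(3, 12)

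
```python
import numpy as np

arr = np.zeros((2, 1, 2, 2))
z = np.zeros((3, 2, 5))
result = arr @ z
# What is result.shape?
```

(2, 3, 2, 5)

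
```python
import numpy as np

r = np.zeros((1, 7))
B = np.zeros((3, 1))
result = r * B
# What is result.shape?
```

(3, 7)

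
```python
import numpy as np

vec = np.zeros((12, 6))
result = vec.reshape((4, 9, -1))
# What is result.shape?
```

(4, 9, 2)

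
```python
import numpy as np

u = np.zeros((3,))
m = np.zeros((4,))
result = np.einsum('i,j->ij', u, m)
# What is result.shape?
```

(3, 4)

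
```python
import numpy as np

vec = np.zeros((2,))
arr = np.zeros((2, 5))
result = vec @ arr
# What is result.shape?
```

(5,)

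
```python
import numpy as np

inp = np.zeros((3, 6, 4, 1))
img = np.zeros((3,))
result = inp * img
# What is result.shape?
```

(3, 6, 4, 3)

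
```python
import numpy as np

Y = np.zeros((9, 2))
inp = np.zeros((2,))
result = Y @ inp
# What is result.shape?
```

(9,)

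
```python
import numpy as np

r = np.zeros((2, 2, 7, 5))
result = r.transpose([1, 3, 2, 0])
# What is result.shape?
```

(2, 5, 7, 2)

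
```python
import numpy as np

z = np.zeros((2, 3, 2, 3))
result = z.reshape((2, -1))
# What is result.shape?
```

(2, 18)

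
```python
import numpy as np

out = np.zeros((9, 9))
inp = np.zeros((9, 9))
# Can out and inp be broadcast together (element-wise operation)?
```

Yes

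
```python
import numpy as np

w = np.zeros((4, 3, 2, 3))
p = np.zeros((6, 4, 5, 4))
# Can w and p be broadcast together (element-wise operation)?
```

No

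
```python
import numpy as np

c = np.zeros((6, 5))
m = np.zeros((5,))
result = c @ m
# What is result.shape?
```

(6,)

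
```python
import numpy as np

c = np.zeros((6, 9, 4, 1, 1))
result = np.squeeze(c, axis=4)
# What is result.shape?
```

(6, 9, 4, 1)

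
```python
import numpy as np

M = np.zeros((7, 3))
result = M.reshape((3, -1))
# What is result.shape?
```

(3, 7)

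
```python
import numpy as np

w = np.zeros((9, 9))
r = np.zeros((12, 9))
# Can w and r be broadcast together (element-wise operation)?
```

No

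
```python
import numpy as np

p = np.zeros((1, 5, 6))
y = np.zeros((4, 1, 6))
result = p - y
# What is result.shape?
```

(4, 5, 6)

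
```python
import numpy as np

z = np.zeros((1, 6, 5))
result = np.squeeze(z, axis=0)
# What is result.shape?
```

(6, 5)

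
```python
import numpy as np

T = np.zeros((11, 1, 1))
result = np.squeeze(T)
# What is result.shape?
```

(11,)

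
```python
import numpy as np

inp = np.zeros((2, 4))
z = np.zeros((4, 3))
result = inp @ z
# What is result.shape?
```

(2, 3)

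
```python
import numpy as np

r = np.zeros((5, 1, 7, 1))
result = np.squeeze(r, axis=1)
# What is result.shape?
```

(5, 7, 1)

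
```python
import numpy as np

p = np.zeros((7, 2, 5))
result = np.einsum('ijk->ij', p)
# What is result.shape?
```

(7, 2)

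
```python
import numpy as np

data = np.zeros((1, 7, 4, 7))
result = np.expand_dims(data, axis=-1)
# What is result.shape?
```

(1, 7, 4, 7, 1)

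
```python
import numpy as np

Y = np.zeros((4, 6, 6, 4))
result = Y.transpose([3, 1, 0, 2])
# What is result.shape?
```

(4, 6, 4, 6)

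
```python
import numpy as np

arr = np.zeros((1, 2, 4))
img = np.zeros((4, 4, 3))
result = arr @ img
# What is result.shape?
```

(4, 2, 3)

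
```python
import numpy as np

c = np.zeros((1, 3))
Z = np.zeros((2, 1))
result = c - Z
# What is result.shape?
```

(2, 3)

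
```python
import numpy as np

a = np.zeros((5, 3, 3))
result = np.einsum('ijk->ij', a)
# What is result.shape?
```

(5, 3)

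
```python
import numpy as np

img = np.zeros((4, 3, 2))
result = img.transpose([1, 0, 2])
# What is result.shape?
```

(3, 4, 2)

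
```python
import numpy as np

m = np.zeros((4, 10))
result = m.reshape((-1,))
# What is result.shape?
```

(40,)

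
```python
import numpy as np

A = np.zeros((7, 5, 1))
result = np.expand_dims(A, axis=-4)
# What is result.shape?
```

(1, 7, 5, 1)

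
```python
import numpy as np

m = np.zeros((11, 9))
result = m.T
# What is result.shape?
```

(9, 11)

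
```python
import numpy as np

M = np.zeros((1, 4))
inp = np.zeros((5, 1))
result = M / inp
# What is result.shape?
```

(5, 4)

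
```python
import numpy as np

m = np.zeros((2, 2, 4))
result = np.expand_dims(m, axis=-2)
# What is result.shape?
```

(2, 2, 1, 4)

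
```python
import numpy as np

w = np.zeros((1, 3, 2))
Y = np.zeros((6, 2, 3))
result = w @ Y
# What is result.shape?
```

(6, 3, 3)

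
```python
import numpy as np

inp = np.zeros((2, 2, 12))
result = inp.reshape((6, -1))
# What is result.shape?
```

(6, 8)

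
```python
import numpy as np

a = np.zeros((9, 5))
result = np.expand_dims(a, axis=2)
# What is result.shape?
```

(9, 5, 1)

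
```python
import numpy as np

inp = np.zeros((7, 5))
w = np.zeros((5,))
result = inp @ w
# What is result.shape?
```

(7,)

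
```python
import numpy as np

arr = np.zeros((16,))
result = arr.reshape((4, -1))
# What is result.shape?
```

(4, 4)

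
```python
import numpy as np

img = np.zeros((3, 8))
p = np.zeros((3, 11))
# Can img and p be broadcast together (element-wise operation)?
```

No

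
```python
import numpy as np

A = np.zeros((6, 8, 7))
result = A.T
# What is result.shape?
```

(7, 8, 6)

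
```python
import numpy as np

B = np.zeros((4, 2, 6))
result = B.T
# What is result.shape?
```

(6, 2, 4)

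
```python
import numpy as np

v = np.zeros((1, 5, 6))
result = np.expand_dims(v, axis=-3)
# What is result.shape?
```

(1, 1, 5, 6)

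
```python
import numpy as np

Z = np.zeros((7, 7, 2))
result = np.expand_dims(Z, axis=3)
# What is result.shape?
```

(7, 7, 2, 1)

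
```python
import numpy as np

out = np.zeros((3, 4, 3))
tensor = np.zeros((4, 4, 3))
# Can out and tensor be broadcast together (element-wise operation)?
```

No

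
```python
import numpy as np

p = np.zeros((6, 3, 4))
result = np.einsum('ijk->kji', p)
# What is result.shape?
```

(4, 3, 6)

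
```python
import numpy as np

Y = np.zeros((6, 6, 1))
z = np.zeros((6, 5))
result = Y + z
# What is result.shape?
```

(6, 6, 5)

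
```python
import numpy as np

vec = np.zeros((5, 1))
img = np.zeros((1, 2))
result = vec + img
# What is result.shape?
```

(5, 2)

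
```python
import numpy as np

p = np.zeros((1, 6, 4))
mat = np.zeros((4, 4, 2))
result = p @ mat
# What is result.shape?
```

(4, 6, 2)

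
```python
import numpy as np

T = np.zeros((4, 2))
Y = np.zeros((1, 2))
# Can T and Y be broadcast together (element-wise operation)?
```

Yes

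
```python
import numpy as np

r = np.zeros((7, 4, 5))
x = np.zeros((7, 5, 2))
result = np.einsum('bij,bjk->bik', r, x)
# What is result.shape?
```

(7, 4, 2)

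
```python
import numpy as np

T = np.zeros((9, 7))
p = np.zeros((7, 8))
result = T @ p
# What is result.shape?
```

(9, 8)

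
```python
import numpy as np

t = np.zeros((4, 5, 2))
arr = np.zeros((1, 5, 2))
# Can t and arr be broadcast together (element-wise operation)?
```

Yes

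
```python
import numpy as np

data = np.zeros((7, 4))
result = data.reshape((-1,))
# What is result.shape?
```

(28,)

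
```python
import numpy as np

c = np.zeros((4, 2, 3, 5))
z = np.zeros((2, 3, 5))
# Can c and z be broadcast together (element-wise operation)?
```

Yes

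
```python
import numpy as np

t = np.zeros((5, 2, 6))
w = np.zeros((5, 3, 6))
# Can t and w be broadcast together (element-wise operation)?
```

No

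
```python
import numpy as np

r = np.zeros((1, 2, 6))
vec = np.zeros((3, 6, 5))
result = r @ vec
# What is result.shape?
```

(3, 2, 5)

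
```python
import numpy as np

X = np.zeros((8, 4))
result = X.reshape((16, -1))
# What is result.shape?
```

(16, 2)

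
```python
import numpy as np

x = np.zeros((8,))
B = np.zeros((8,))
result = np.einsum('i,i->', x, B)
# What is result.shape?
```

()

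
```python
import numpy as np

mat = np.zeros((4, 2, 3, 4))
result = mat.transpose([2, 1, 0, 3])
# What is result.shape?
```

(3, 2, 4, 4)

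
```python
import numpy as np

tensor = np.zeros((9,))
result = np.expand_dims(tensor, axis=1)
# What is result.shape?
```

(9, 1)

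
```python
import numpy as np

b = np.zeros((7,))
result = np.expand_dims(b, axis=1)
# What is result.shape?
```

(7, 1)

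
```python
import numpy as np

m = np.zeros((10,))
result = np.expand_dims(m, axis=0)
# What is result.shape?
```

(1, 10)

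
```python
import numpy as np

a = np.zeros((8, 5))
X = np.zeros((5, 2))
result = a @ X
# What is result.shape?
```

(8, 2)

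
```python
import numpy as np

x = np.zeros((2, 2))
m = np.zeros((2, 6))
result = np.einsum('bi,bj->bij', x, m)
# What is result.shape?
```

(2, 2, 6)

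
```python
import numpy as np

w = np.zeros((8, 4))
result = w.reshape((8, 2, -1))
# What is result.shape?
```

(8, 2, 2)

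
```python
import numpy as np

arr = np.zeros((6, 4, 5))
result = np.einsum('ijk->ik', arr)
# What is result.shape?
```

(6, 5)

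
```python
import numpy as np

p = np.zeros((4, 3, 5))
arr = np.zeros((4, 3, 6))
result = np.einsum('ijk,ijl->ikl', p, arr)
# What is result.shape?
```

(4, 5, 6)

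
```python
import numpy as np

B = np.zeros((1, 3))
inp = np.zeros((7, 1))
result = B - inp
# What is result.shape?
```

(7, 3)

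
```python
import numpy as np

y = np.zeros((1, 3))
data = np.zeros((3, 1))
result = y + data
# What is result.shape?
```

(3, 3)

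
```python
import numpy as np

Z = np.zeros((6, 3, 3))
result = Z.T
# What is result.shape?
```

(3, 3, 6)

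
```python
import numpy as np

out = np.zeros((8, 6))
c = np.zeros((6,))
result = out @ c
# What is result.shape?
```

(8,)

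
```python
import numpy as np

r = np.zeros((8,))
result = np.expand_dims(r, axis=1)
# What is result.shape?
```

(8, 1)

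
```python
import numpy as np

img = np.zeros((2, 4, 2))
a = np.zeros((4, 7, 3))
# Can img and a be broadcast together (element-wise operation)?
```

No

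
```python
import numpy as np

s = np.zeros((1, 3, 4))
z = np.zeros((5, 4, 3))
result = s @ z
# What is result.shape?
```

(5, 3, 3)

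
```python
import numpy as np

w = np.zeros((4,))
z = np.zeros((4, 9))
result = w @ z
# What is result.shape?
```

(9,)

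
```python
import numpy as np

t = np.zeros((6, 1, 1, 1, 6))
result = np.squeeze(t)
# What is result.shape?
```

(6, 6)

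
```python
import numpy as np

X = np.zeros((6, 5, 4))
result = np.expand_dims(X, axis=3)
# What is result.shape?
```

(6, 5, 4, 1)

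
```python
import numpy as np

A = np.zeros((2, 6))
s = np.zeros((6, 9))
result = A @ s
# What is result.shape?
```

(2, 9)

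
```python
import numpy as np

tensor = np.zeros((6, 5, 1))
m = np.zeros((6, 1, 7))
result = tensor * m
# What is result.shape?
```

(6, 5, 7)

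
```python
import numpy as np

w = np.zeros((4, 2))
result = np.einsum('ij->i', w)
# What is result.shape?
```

(4,)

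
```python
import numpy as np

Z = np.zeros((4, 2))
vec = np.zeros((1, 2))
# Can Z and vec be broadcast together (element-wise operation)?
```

Yes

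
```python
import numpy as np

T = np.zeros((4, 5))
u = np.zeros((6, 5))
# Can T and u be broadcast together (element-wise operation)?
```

No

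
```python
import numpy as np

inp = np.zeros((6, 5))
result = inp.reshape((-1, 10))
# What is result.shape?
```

(3, 10)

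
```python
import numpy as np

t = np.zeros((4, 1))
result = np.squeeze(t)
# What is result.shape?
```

(4,)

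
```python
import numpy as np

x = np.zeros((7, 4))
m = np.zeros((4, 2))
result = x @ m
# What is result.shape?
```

(7, 2)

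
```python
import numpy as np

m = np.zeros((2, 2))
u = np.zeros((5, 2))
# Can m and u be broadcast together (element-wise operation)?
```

No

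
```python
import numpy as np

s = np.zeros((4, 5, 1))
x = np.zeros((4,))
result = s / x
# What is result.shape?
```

(4, 5, 4)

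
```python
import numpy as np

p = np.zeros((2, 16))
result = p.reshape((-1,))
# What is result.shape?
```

(32,)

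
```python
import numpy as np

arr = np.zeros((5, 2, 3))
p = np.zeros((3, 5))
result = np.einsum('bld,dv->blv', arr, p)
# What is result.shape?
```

(5, 2, 5)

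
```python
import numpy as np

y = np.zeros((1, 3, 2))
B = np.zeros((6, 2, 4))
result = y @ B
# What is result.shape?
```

(6, 3, 4)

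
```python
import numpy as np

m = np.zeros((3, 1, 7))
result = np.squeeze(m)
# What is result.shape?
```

(3, 7)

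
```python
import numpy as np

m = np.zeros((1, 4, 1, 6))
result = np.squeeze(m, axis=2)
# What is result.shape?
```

(1, 4, 6)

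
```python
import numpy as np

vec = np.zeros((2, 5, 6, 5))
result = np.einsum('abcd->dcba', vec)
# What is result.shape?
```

(5, 6, 5, 2)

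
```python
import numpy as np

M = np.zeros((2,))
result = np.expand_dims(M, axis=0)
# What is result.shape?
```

(1, 2)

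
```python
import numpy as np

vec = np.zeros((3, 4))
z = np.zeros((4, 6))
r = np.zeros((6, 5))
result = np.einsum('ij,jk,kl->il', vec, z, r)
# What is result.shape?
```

(3, 5)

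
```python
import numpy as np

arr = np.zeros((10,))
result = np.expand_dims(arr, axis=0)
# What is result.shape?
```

(1, 10)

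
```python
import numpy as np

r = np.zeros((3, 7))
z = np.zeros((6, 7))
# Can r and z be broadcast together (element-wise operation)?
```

No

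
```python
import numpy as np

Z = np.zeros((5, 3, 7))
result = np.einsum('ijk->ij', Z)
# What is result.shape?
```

(5, 3)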